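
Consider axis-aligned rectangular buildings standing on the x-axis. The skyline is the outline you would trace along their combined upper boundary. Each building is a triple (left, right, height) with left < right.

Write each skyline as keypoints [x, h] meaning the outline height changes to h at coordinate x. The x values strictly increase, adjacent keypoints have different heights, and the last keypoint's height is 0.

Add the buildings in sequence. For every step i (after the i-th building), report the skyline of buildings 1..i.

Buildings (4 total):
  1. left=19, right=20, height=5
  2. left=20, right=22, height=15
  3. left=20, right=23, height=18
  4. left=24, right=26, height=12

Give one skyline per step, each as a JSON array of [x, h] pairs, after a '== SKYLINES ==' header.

== SKYLINES ==
[[19,5],[20,0]]
[[19,5],[20,15],[22,0]]
[[19,5],[20,18],[23,0]]
[[19,5],[20,18],[23,0],[24,12],[26,0]]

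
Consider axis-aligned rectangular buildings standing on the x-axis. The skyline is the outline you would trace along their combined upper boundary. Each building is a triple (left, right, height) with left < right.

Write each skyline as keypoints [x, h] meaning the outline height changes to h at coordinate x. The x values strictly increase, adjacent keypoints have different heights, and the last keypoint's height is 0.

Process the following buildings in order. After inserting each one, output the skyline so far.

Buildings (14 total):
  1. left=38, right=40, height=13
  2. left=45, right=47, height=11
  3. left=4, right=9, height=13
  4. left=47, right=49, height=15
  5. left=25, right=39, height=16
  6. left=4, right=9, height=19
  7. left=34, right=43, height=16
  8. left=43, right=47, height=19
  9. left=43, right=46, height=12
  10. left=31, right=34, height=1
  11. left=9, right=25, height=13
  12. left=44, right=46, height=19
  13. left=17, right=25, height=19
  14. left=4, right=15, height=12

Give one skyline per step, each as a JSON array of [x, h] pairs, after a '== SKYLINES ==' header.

== SKYLINES ==
[[38,13],[40,0]]
[[38,13],[40,0],[45,11],[47,0]]
[[4,13],[9,0],[38,13],[40,0],[45,11],[47,0]]
[[4,13],[9,0],[38,13],[40,0],[45,11],[47,15],[49,0]]
[[4,13],[9,0],[25,16],[39,13],[40,0],[45,11],[47,15],[49,0]]
[[4,19],[9,0],[25,16],[39,13],[40,0],[45,11],[47,15],[49,0]]
[[4,19],[9,0],[25,16],[43,0],[45,11],[47,15],[49,0]]
[[4,19],[9,0],[25,16],[43,19],[47,15],[49,0]]
[[4,19],[9,0],[25,16],[43,19],[47,15],[49,0]]
[[4,19],[9,0],[25,16],[43,19],[47,15],[49,0]]
[[4,19],[9,13],[25,16],[43,19],[47,15],[49,0]]
[[4,19],[9,13],[25,16],[43,19],[47,15],[49,0]]
[[4,19],[9,13],[17,19],[25,16],[43,19],[47,15],[49,0]]
[[4,19],[9,13],[17,19],[25,16],[43,19],[47,15],[49,0]]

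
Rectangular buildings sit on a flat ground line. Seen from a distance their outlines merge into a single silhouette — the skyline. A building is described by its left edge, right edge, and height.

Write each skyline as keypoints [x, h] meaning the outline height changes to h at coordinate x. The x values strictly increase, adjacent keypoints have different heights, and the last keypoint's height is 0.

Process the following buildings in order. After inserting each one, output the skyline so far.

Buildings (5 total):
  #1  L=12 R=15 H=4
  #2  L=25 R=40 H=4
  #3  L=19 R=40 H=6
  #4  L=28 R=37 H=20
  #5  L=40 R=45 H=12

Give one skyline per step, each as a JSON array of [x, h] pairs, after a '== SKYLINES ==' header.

== SKYLINES ==
[[12,4],[15,0]]
[[12,4],[15,0],[25,4],[40,0]]
[[12,4],[15,0],[19,6],[40,0]]
[[12,4],[15,0],[19,6],[28,20],[37,6],[40,0]]
[[12,4],[15,0],[19,6],[28,20],[37,6],[40,12],[45,0]]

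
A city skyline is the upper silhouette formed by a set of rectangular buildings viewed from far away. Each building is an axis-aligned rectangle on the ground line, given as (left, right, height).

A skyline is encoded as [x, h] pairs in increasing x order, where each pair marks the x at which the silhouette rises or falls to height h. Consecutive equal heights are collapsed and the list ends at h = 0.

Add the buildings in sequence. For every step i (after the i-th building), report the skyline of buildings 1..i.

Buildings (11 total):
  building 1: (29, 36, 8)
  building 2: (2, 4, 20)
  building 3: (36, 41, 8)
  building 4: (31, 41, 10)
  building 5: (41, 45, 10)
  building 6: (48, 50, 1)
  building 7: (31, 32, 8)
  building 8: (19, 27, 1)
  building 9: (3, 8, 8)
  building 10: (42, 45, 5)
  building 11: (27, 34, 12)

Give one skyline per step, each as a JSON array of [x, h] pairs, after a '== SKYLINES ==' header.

== SKYLINES ==
[[29,8],[36,0]]
[[2,20],[4,0],[29,8],[36,0]]
[[2,20],[4,0],[29,8],[41,0]]
[[2,20],[4,0],[29,8],[31,10],[41,0]]
[[2,20],[4,0],[29,8],[31,10],[45,0]]
[[2,20],[4,0],[29,8],[31,10],[45,0],[48,1],[50,0]]
[[2,20],[4,0],[29,8],[31,10],[45,0],[48,1],[50,0]]
[[2,20],[4,0],[19,1],[27,0],[29,8],[31,10],[45,0],[48,1],[50,0]]
[[2,20],[4,8],[8,0],[19,1],[27,0],[29,8],[31,10],[45,0],[48,1],[50,0]]
[[2,20],[4,8],[8,0],[19,1],[27,0],[29,8],[31,10],[45,0],[48,1],[50,0]]
[[2,20],[4,8],[8,0],[19,1],[27,12],[34,10],[45,0],[48,1],[50,0]]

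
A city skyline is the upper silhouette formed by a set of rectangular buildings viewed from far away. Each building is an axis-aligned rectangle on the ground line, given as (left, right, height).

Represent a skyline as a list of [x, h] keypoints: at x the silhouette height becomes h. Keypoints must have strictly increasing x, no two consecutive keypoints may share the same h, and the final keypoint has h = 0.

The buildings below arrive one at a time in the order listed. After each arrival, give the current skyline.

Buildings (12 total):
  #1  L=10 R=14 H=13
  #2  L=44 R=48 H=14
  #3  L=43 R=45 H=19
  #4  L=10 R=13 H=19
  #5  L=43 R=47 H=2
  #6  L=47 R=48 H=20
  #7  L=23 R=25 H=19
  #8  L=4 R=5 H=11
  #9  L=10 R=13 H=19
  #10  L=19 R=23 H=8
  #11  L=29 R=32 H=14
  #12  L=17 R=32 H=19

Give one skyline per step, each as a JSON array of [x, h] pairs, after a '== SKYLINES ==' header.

== SKYLINES ==
[[10,13],[14,0]]
[[10,13],[14,0],[44,14],[48,0]]
[[10,13],[14,0],[43,19],[45,14],[48,0]]
[[10,19],[13,13],[14,0],[43,19],[45,14],[48,0]]
[[10,19],[13,13],[14,0],[43,19],[45,14],[48,0]]
[[10,19],[13,13],[14,0],[43,19],[45,14],[47,20],[48,0]]
[[10,19],[13,13],[14,0],[23,19],[25,0],[43,19],[45,14],[47,20],[48,0]]
[[4,11],[5,0],[10,19],[13,13],[14,0],[23,19],[25,0],[43,19],[45,14],[47,20],[48,0]]
[[4,11],[5,0],[10,19],[13,13],[14,0],[23,19],[25,0],[43,19],[45,14],[47,20],[48,0]]
[[4,11],[5,0],[10,19],[13,13],[14,0],[19,8],[23,19],[25,0],[43,19],[45,14],[47,20],[48,0]]
[[4,11],[5,0],[10,19],[13,13],[14,0],[19,8],[23,19],[25,0],[29,14],[32,0],[43,19],[45,14],[47,20],[48,0]]
[[4,11],[5,0],[10,19],[13,13],[14,0],[17,19],[32,0],[43,19],[45,14],[47,20],[48,0]]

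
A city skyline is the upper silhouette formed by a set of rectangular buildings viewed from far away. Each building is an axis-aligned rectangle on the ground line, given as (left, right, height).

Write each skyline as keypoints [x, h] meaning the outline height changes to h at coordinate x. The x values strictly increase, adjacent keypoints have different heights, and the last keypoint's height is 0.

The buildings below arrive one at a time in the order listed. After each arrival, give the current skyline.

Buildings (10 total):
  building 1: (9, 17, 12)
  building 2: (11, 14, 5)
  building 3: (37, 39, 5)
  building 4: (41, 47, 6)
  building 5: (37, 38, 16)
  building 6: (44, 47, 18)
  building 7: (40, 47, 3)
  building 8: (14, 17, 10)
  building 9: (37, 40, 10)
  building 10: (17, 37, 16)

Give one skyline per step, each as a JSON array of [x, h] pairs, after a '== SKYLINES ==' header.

== SKYLINES ==
[[9,12],[17,0]]
[[9,12],[17,0]]
[[9,12],[17,0],[37,5],[39,0]]
[[9,12],[17,0],[37,5],[39,0],[41,6],[47,0]]
[[9,12],[17,0],[37,16],[38,5],[39,0],[41,6],[47,0]]
[[9,12],[17,0],[37,16],[38,5],[39,0],[41,6],[44,18],[47,0]]
[[9,12],[17,0],[37,16],[38,5],[39,0],[40,3],[41,6],[44,18],[47,0]]
[[9,12],[17,0],[37,16],[38,5],[39,0],[40,3],[41,6],[44,18],[47,0]]
[[9,12],[17,0],[37,16],[38,10],[40,3],[41,6],[44,18],[47,0]]
[[9,12],[17,16],[38,10],[40,3],[41,6],[44,18],[47,0]]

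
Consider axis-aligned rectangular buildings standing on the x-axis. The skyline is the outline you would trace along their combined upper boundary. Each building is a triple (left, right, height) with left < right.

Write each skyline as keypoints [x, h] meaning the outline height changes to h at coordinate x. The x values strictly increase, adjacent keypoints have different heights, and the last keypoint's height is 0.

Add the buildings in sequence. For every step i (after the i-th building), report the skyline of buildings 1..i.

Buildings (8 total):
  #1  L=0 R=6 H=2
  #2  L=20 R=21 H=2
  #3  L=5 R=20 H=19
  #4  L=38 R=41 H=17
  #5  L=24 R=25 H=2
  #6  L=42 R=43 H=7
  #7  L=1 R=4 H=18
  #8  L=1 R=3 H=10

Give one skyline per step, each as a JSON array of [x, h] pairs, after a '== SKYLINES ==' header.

== SKYLINES ==
[[0,2],[6,0]]
[[0,2],[6,0],[20,2],[21,0]]
[[0,2],[5,19],[20,2],[21,0]]
[[0,2],[5,19],[20,2],[21,0],[38,17],[41,0]]
[[0,2],[5,19],[20,2],[21,0],[24,2],[25,0],[38,17],[41,0]]
[[0,2],[5,19],[20,2],[21,0],[24,2],[25,0],[38,17],[41,0],[42,7],[43,0]]
[[0,2],[1,18],[4,2],[5,19],[20,2],[21,0],[24,2],[25,0],[38,17],[41,0],[42,7],[43,0]]
[[0,2],[1,18],[4,2],[5,19],[20,2],[21,0],[24,2],[25,0],[38,17],[41,0],[42,7],[43,0]]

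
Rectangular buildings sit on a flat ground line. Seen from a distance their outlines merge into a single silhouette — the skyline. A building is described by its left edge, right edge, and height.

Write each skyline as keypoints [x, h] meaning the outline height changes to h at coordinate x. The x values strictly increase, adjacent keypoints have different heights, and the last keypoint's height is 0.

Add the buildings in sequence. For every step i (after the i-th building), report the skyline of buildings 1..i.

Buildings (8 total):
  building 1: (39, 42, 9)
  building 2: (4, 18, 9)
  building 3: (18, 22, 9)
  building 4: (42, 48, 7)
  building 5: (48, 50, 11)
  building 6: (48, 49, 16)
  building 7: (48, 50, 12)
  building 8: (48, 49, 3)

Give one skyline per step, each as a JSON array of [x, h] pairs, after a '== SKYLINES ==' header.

== SKYLINES ==
[[39,9],[42,0]]
[[4,9],[18,0],[39,9],[42,0]]
[[4,9],[22,0],[39,9],[42,0]]
[[4,9],[22,0],[39,9],[42,7],[48,0]]
[[4,9],[22,0],[39,9],[42,7],[48,11],[50,0]]
[[4,9],[22,0],[39,9],[42,7],[48,16],[49,11],[50,0]]
[[4,9],[22,0],[39,9],[42,7],[48,16],[49,12],[50,0]]
[[4,9],[22,0],[39,9],[42,7],[48,16],[49,12],[50,0]]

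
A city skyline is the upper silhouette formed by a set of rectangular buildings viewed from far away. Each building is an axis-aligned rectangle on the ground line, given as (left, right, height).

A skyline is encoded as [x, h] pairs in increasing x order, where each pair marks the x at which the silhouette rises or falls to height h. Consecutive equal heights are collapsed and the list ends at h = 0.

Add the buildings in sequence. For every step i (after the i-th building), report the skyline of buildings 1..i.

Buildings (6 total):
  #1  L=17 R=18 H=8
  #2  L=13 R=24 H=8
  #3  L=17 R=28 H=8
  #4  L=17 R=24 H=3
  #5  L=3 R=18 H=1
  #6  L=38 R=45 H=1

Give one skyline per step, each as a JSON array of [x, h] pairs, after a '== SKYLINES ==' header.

== SKYLINES ==
[[17,8],[18,0]]
[[13,8],[24,0]]
[[13,8],[28,0]]
[[13,8],[28,0]]
[[3,1],[13,8],[28,0]]
[[3,1],[13,8],[28,0],[38,1],[45,0]]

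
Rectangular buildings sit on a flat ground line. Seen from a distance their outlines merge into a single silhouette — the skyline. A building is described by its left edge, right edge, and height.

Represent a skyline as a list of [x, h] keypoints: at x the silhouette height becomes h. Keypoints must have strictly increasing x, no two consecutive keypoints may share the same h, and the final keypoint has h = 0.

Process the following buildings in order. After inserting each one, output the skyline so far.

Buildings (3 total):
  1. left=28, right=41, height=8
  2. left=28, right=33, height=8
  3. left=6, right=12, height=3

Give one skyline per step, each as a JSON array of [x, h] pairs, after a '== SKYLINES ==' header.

== SKYLINES ==
[[28,8],[41,0]]
[[28,8],[41,0]]
[[6,3],[12,0],[28,8],[41,0]]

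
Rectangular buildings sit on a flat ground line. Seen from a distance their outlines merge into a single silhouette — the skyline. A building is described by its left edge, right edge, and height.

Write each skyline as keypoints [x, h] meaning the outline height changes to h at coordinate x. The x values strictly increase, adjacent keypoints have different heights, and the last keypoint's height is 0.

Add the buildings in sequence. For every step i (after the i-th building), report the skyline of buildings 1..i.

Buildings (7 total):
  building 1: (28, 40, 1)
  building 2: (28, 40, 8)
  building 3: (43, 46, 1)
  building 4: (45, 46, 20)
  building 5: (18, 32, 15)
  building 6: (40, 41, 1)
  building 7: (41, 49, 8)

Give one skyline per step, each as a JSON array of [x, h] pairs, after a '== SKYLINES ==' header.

== SKYLINES ==
[[28,1],[40,0]]
[[28,8],[40,0]]
[[28,8],[40,0],[43,1],[46,0]]
[[28,8],[40,0],[43,1],[45,20],[46,0]]
[[18,15],[32,8],[40,0],[43,1],[45,20],[46,0]]
[[18,15],[32,8],[40,1],[41,0],[43,1],[45,20],[46,0]]
[[18,15],[32,8],[40,1],[41,8],[45,20],[46,8],[49,0]]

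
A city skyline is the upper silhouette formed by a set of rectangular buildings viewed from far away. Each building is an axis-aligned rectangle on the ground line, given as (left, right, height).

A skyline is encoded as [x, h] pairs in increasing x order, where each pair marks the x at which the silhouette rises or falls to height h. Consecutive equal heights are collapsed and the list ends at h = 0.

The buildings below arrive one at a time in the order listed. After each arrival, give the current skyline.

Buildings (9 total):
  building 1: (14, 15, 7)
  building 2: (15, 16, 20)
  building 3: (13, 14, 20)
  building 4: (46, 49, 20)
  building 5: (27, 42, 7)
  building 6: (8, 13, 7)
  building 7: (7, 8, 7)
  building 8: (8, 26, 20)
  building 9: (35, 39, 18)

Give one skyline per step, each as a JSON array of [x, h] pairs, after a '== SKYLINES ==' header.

== SKYLINES ==
[[14,7],[15,0]]
[[14,7],[15,20],[16,0]]
[[13,20],[14,7],[15,20],[16,0]]
[[13,20],[14,7],[15,20],[16,0],[46,20],[49,0]]
[[13,20],[14,7],[15,20],[16,0],[27,7],[42,0],[46,20],[49,0]]
[[8,7],[13,20],[14,7],[15,20],[16,0],[27,7],[42,0],[46,20],[49,0]]
[[7,7],[13,20],[14,7],[15,20],[16,0],[27,7],[42,0],[46,20],[49,0]]
[[7,7],[8,20],[26,0],[27,7],[42,0],[46,20],[49,0]]
[[7,7],[8,20],[26,0],[27,7],[35,18],[39,7],[42,0],[46,20],[49,0]]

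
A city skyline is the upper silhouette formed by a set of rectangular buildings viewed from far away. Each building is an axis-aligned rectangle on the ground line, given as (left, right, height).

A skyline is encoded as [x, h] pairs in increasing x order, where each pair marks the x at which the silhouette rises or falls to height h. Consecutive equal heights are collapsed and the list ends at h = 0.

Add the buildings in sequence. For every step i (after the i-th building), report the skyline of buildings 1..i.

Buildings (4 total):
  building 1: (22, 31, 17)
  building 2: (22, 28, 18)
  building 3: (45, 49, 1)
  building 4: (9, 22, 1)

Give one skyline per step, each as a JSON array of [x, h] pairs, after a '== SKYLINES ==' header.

== SKYLINES ==
[[22,17],[31,0]]
[[22,18],[28,17],[31,0]]
[[22,18],[28,17],[31,0],[45,1],[49,0]]
[[9,1],[22,18],[28,17],[31,0],[45,1],[49,0]]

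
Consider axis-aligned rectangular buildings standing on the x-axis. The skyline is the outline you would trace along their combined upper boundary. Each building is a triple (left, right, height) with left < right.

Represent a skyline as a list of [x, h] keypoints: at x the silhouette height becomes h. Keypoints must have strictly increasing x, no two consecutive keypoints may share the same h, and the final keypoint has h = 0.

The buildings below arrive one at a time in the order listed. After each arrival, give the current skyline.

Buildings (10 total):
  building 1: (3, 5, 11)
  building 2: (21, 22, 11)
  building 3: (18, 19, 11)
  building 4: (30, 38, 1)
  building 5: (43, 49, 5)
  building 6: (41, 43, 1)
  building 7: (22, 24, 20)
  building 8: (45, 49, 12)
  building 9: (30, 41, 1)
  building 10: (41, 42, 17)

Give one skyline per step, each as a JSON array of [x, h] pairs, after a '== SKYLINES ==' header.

== SKYLINES ==
[[3,11],[5,0]]
[[3,11],[5,0],[21,11],[22,0]]
[[3,11],[5,0],[18,11],[19,0],[21,11],[22,0]]
[[3,11],[5,0],[18,11],[19,0],[21,11],[22,0],[30,1],[38,0]]
[[3,11],[5,0],[18,11],[19,0],[21,11],[22,0],[30,1],[38,0],[43,5],[49,0]]
[[3,11],[5,0],[18,11],[19,0],[21,11],[22,0],[30,1],[38,0],[41,1],[43,5],[49,0]]
[[3,11],[5,0],[18,11],[19,0],[21,11],[22,20],[24,0],[30,1],[38,0],[41,1],[43,5],[49,0]]
[[3,11],[5,0],[18,11],[19,0],[21,11],[22,20],[24,0],[30,1],[38,0],[41,1],[43,5],[45,12],[49,0]]
[[3,11],[5,0],[18,11],[19,0],[21,11],[22,20],[24,0],[30,1],[43,5],[45,12],[49,0]]
[[3,11],[5,0],[18,11],[19,0],[21,11],[22,20],[24,0],[30,1],[41,17],[42,1],[43,5],[45,12],[49,0]]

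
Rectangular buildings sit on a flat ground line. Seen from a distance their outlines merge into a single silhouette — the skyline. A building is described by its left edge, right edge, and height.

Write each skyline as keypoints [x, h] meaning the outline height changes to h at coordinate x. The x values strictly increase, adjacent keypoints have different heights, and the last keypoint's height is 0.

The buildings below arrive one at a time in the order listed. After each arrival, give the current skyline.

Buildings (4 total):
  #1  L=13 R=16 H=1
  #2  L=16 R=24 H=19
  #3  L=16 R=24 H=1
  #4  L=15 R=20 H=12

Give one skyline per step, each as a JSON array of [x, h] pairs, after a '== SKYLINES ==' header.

== SKYLINES ==
[[13,1],[16,0]]
[[13,1],[16,19],[24,0]]
[[13,1],[16,19],[24,0]]
[[13,1],[15,12],[16,19],[24,0]]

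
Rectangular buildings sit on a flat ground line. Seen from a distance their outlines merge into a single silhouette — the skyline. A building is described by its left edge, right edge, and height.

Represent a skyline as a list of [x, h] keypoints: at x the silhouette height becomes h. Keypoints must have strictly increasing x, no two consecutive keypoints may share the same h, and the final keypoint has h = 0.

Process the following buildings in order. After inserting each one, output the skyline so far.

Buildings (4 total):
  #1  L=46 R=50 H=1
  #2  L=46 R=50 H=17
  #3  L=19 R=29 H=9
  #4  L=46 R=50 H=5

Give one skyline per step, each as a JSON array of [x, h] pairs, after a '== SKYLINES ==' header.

== SKYLINES ==
[[46,1],[50,0]]
[[46,17],[50,0]]
[[19,9],[29,0],[46,17],[50,0]]
[[19,9],[29,0],[46,17],[50,0]]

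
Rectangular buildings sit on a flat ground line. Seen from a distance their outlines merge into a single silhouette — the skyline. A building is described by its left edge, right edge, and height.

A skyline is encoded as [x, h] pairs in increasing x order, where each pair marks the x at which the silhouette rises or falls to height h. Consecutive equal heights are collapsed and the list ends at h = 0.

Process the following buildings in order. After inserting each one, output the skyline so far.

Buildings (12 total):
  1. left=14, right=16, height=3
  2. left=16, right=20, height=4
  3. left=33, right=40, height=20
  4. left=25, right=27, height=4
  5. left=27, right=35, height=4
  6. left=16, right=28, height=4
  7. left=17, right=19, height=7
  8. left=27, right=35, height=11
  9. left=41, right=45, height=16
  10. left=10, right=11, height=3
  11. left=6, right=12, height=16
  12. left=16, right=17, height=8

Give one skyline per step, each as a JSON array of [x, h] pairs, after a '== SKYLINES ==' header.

== SKYLINES ==
[[14,3],[16,0]]
[[14,3],[16,4],[20,0]]
[[14,3],[16,4],[20,0],[33,20],[40,0]]
[[14,3],[16,4],[20,0],[25,4],[27,0],[33,20],[40,0]]
[[14,3],[16,4],[20,0],[25,4],[33,20],[40,0]]
[[14,3],[16,4],[33,20],[40,0]]
[[14,3],[16,4],[17,7],[19,4],[33,20],[40,0]]
[[14,3],[16,4],[17,7],[19,4],[27,11],[33,20],[40,0]]
[[14,3],[16,4],[17,7],[19,4],[27,11],[33,20],[40,0],[41,16],[45,0]]
[[10,3],[11,0],[14,3],[16,4],[17,7],[19,4],[27,11],[33,20],[40,0],[41,16],[45,0]]
[[6,16],[12,0],[14,3],[16,4],[17,7],[19,4],[27,11],[33,20],[40,0],[41,16],[45,0]]
[[6,16],[12,0],[14,3],[16,8],[17,7],[19,4],[27,11],[33,20],[40,0],[41,16],[45,0]]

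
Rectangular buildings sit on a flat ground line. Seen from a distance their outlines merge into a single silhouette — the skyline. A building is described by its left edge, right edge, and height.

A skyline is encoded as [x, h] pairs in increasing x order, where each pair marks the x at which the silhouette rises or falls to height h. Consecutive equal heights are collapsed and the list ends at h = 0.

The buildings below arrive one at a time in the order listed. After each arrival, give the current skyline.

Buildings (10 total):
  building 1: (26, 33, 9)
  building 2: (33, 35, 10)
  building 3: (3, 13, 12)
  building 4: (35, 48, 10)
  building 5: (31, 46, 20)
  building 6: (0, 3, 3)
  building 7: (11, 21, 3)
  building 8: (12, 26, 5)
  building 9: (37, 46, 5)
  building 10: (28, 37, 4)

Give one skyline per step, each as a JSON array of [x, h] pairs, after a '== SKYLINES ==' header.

== SKYLINES ==
[[26,9],[33,0]]
[[26,9],[33,10],[35,0]]
[[3,12],[13,0],[26,9],[33,10],[35,0]]
[[3,12],[13,0],[26,9],[33,10],[48,0]]
[[3,12],[13,0],[26,9],[31,20],[46,10],[48,0]]
[[0,3],[3,12],[13,0],[26,9],[31,20],[46,10],[48,0]]
[[0,3],[3,12],[13,3],[21,0],[26,9],[31,20],[46,10],[48,0]]
[[0,3],[3,12],[13,5],[26,9],[31,20],[46,10],[48,0]]
[[0,3],[3,12],[13,5],[26,9],[31,20],[46,10],[48,0]]
[[0,3],[3,12],[13,5],[26,9],[31,20],[46,10],[48,0]]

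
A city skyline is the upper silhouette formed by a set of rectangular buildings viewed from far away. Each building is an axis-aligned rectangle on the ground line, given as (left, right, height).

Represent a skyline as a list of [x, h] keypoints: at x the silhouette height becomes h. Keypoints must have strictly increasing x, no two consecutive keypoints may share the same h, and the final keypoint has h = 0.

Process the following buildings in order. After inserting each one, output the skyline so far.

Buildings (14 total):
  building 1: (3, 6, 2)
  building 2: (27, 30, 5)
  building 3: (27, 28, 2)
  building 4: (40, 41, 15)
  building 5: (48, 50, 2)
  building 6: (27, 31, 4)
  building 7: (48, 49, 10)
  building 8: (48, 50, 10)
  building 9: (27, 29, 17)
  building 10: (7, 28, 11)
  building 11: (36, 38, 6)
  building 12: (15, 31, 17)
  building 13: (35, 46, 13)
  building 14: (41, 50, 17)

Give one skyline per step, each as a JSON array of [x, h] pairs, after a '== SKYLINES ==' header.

== SKYLINES ==
[[3,2],[6,0]]
[[3,2],[6,0],[27,5],[30,0]]
[[3,2],[6,0],[27,5],[30,0]]
[[3,2],[6,0],[27,5],[30,0],[40,15],[41,0]]
[[3,2],[6,0],[27,5],[30,0],[40,15],[41,0],[48,2],[50,0]]
[[3,2],[6,0],[27,5],[30,4],[31,0],[40,15],[41,0],[48,2],[50,0]]
[[3,2],[6,0],[27,5],[30,4],[31,0],[40,15],[41,0],[48,10],[49,2],[50,0]]
[[3,2],[6,0],[27,5],[30,4],[31,0],[40,15],[41,0],[48,10],[50,0]]
[[3,2],[6,0],[27,17],[29,5],[30,4],[31,0],[40,15],[41,0],[48,10],[50,0]]
[[3,2],[6,0],[7,11],[27,17],[29,5],[30,4],[31,0],[40,15],[41,0],[48,10],[50,0]]
[[3,2],[6,0],[7,11],[27,17],[29,5],[30,4],[31,0],[36,6],[38,0],[40,15],[41,0],[48,10],[50,0]]
[[3,2],[6,0],[7,11],[15,17],[31,0],[36,6],[38,0],[40,15],[41,0],[48,10],[50,0]]
[[3,2],[6,0],[7,11],[15,17],[31,0],[35,13],[40,15],[41,13],[46,0],[48,10],[50,0]]
[[3,2],[6,0],[7,11],[15,17],[31,0],[35,13],[40,15],[41,17],[50,0]]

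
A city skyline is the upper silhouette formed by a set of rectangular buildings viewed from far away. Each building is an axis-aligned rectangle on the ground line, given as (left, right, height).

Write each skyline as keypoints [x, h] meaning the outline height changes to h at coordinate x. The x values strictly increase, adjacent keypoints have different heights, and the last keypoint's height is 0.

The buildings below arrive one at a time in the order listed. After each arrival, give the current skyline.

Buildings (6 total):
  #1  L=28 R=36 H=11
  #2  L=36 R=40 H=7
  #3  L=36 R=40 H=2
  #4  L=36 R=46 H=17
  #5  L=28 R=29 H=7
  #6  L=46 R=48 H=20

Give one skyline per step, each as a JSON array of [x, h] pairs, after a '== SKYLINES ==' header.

== SKYLINES ==
[[28,11],[36,0]]
[[28,11],[36,7],[40,0]]
[[28,11],[36,7],[40,0]]
[[28,11],[36,17],[46,0]]
[[28,11],[36,17],[46,0]]
[[28,11],[36,17],[46,20],[48,0]]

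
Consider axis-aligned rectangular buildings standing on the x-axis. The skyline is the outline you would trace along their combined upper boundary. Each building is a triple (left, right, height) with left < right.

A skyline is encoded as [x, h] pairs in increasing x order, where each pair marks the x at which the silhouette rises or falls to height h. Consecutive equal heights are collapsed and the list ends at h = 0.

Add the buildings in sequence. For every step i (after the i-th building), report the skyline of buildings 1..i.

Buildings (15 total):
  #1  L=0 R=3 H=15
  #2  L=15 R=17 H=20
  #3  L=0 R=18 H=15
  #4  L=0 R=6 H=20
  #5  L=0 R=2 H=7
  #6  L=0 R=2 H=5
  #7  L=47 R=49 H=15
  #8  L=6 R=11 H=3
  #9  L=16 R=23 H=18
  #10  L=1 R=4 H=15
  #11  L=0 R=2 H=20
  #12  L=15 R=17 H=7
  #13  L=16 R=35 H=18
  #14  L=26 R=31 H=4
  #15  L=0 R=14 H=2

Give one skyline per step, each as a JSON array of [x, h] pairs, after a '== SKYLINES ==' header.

== SKYLINES ==
[[0,15],[3,0]]
[[0,15],[3,0],[15,20],[17,0]]
[[0,15],[15,20],[17,15],[18,0]]
[[0,20],[6,15],[15,20],[17,15],[18,0]]
[[0,20],[6,15],[15,20],[17,15],[18,0]]
[[0,20],[6,15],[15,20],[17,15],[18,0]]
[[0,20],[6,15],[15,20],[17,15],[18,0],[47,15],[49,0]]
[[0,20],[6,15],[15,20],[17,15],[18,0],[47,15],[49,0]]
[[0,20],[6,15],[15,20],[17,18],[23,0],[47,15],[49,0]]
[[0,20],[6,15],[15,20],[17,18],[23,0],[47,15],[49,0]]
[[0,20],[6,15],[15,20],[17,18],[23,0],[47,15],[49,0]]
[[0,20],[6,15],[15,20],[17,18],[23,0],[47,15],[49,0]]
[[0,20],[6,15],[15,20],[17,18],[35,0],[47,15],[49,0]]
[[0,20],[6,15],[15,20],[17,18],[35,0],[47,15],[49,0]]
[[0,20],[6,15],[15,20],[17,18],[35,0],[47,15],[49,0]]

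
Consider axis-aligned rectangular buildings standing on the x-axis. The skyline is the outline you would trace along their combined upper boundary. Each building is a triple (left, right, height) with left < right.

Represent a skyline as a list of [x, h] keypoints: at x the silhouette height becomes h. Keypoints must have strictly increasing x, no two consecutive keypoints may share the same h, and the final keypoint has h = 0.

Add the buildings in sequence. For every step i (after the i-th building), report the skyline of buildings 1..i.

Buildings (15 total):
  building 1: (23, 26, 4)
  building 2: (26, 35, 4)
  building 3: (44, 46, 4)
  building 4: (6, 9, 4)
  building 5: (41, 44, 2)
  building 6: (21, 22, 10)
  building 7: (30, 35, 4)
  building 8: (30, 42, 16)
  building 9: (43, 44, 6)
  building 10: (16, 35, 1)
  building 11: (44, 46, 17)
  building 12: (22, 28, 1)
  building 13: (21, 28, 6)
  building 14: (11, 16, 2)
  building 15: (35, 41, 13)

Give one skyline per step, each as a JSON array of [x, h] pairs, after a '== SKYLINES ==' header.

== SKYLINES ==
[[23,4],[26,0]]
[[23,4],[35,0]]
[[23,4],[35,0],[44,4],[46,0]]
[[6,4],[9,0],[23,4],[35,0],[44,4],[46,0]]
[[6,4],[9,0],[23,4],[35,0],[41,2],[44,4],[46,0]]
[[6,4],[9,0],[21,10],[22,0],[23,4],[35,0],[41,2],[44,4],[46,0]]
[[6,4],[9,0],[21,10],[22,0],[23,4],[35,0],[41,2],[44,4],[46,0]]
[[6,4],[9,0],[21,10],[22,0],[23,4],[30,16],[42,2],[44,4],[46,0]]
[[6,4],[9,0],[21,10],[22,0],[23,4],[30,16],[42,2],[43,6],[44,4],[46,0]]
[[6,4],[9,0],[16,1],[21,10],[22,1],[23,4],[30,16],[42,2],[43,6],[44,4],[46,0]]
[[6,4],[9,0],[16,1],[21,10],[22,1],[23,4],[30,16],[42,2],[43,6],[44,17],[46,0]]
[[6,4],[9,0],[16,1],[21,10],[22,1],[23,4],[30,16],[42,2],[43,6],[44,17],[46,0]]
[[6,4],[9,0],[16,1],[21,10],[22,6],[28,4],[30,16],[42,2],[43,6],[44,17],[46,0]]
[[6,4],[9,0],[11,2],[16,1],[21,10],[22,6],[28,4],[30,16],[42,2],[43,6],[44,17],[46,0]]
[[6,4],[9,0],[11,2],[16,1],[21,10],[22,6],[28,4],[30,16],[42,2],[43,6],[44,17],[46,0]]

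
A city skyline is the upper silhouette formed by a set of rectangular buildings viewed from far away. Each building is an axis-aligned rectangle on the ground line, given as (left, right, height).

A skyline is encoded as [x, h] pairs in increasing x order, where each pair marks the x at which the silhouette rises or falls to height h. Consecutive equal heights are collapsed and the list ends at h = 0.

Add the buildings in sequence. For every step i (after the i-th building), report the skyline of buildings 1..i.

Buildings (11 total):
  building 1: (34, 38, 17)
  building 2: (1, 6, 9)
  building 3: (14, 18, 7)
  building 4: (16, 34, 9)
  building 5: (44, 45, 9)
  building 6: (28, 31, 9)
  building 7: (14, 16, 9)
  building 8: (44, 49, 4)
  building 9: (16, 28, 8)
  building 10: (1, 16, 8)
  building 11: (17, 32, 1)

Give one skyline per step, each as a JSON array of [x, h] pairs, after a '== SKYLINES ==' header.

== SKYLINES ==
[[34,17],[38,0]]
[[1,9],[6,0],[34,17],[38,0]]
[[1,9],[6,0],[14,7],[18,0],[34,17],[38,0]]
[[1,9],[6,0],[14,7],[16,9],[34,17],[38,0]]
[[1,9],[6,0],[14,7],[16,9],[34,17],[38,0],[44,9],[45,0]]
[[1,9],[6,0],[14,7],[16,9],[34,17],[38,0],[44,9],[45,0]]
[[1,9],[6,0],[14,9],[34,17],[38,0],[44,9],[45,0]]
[[1,9],[6,0],[14,9],[34,17],[38,0],[44,9],[45,4],[49,0]]
[[1,9],[6,0],[14,9],[34,17],[38,0],[44,9],[45,4],[49,0]]
[[1,9],[6,8],[14,9],[34,17],[38,0],[44,9],[45,4],[49,0]]
[[1,9],[6,8],[14,9],[34,17],[38,0],[44,9],[45,4],[49,0]]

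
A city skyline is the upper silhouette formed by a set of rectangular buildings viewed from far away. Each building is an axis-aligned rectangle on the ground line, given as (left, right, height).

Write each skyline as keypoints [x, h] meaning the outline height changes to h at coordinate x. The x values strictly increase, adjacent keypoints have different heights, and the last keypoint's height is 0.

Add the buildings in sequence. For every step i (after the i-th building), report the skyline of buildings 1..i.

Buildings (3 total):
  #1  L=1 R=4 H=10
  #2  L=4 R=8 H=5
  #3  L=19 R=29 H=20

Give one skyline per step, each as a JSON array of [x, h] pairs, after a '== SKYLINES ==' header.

== SKYLINES ==
[[1,10],[4,0]]
[[1,10],[4,5],[8,0]]
[[1,10],[4,5],[8,0],[19,20],[29,0]]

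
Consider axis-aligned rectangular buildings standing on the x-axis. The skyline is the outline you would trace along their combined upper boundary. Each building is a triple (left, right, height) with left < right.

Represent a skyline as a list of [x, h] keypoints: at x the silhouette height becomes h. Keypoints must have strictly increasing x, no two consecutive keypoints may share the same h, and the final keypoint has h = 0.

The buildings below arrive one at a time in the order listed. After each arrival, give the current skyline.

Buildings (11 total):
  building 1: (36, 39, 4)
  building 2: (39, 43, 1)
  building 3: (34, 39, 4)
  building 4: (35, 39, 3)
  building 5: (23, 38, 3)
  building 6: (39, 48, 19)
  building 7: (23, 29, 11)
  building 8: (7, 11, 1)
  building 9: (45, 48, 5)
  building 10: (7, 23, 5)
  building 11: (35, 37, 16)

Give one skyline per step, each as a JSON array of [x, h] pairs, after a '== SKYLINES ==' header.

== SKYLINES ==
[[36,4],[39,0]]
[[36,4],[39,1],[43,0]]
[[34,4],[39,1],[43,0]]
[[34,4],[39,1],[43,0]]
[[23,3],[34,4],[39,1],[43,0]]
[[23,3],[34,4],[39,19],[48,0]]
[[23,11],[29,3],[34,4],[39,19],[48,0]]
[[7,1],[11,0],[23,11],[29,3],[34,4],[39,19],[48,0]]
[[7,1],[11,0],[23,11],[29,3],[34,4],[39,19],[48,0]]
[[7,5],[23,11],[29,3],[34,4],[39,19],[48,0]]
[[7,5],[23,11],[29,3],[34,4],[35,16],[37,4],[39,19],[48,0]]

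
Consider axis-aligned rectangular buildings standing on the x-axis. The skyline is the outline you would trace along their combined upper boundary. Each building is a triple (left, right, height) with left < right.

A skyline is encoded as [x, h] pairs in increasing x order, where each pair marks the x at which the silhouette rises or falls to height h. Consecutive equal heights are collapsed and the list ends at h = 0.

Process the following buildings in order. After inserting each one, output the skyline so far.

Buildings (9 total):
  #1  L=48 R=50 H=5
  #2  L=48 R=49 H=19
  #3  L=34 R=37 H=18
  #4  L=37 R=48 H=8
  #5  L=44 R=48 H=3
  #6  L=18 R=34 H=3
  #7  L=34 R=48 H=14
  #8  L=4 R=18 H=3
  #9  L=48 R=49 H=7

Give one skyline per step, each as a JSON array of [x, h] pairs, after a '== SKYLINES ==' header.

== SKYLINES ==
[[48,5],[50,0]]
[[48,19],[49,5],[50,0]]
[[34,18],[37,0],[48,19],[49,5],[50,0]]
[[34,18],[37,8],[48,19],[49,5],[50,0]]
[[34,18],[37,8],[48,19],[49,5],[50,0]]
[[18,3],[34,18],[37,8],[48,19],[49,5],[50,0]]
[[18,3],[34,18],[37,14],[48,19],[49,5],[50,0]]
[[4,3],[34,18],[37,14],[48,19],[49,5],[50,0]]
[[4,3],[34,18],[37,14],[48,19],[49,5],[50,0]]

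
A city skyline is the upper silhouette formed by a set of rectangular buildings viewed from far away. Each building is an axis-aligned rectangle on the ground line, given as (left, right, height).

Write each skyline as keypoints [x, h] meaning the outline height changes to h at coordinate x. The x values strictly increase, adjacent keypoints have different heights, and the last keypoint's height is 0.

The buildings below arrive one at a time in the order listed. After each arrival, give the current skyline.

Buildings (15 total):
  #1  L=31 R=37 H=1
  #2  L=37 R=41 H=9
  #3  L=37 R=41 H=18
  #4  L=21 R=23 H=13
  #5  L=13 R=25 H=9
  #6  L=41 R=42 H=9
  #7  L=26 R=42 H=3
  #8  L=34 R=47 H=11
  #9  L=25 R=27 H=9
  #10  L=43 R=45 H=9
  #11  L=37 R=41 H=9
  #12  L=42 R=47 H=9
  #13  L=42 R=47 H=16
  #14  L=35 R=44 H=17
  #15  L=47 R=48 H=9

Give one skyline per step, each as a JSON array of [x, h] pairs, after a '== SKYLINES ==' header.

== SKYLINES ==
[[31,1],[37,0]]
[[31,1],[37,9],[41,0]]
[[31,1],[37,18],[41,0]]
[[21,13],[23,0],[31,1],[37,18],[41,0]]
[[13,9],[21,13],[23,9],[25,0],[31,1],[37,18],[41,0]]
[[13,9],[21,13],[23,9],[25,0],[31,1],[37,18],[41,9],[42,0]]
[[13,9],[21,13],[23,9],[25,0],[26,3],[37,18],[41,9],[42,0]]
[[13,9],[21,13],[23,9],[25,0],[26,3],[34,11],[37,18],[41,11],[47,0]]
[[13,9],[21,13],[23,9],[27,3],[34,11],[37,18],[41,11],[47,0]]
[[13,9],[21,13],[23,9],[27,3],[34,11],[37,18],[41,11],[47,0]]
[[13,9],[21,13],[23,9],[27,3],[34,11],[37,18],[41,11],[47,0]]
[[13,9],[21,13],[23,9],[27,3],[34,11],[37,18],[41,11],[47,0]]
[[13,9],[21,13],[23,9],[27,3],[34,11],[37,18],[41,11],[42,16],[47,0]]
[[13,9],[21,13],[23,9],[27,3],[34,11],[35,17],[37,18],[41,17],[44,16],[47,0]]
[[13,9],[21,13],[23,9],[27,3],[34,11],[35,17],[37,18],[41,17],[44,16],[47,9],[48,0]]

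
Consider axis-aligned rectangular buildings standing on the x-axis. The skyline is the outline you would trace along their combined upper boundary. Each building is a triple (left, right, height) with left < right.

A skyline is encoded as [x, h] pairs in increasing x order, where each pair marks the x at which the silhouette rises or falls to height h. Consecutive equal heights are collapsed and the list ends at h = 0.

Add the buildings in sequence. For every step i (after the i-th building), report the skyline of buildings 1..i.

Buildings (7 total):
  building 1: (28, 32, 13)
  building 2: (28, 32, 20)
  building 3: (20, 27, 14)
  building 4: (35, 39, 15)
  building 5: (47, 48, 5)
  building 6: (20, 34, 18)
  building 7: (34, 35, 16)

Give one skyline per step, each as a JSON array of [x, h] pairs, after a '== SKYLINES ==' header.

== SKYLINES ==
[[28,13],[32,0]]
[[28,20],[32,0]]
[[20,14],[27,0],[28,20],[32,0]]
[[20,14],[27,0],[28,20],[32,0],[35,15],[39,0]]
[[20,14],[27,0],[28,20],[32,0],[35,15],[39,0],[47,5],[48,0]]
[[20,18],[28,20],[32,18],[34,0],[35,15],[39,0],[47,5],[48,0]]
[[20,18],[28,20],[32,18],[34,16],[35,15],[39,0],[47,5],[48,0]]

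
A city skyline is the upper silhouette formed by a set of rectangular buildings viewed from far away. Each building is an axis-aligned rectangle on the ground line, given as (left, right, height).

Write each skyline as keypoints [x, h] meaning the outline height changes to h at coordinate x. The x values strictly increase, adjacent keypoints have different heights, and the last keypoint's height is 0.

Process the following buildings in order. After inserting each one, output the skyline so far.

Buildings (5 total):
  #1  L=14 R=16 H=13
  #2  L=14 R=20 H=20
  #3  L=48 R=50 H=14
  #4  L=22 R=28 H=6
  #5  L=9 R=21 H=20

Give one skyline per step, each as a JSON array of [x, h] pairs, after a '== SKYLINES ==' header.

== SKYLINES ==
[[14,13],[16,0]]
[[14,20],[20,0]]
[[14,20],[20,0],[48,14],[50,0]]
[[14,20],[20,0],[22,6],[28,0],[48,14],[50,0]]
[[9,20],[21,0],[22,6],[28,0],[48,14],[50,0]]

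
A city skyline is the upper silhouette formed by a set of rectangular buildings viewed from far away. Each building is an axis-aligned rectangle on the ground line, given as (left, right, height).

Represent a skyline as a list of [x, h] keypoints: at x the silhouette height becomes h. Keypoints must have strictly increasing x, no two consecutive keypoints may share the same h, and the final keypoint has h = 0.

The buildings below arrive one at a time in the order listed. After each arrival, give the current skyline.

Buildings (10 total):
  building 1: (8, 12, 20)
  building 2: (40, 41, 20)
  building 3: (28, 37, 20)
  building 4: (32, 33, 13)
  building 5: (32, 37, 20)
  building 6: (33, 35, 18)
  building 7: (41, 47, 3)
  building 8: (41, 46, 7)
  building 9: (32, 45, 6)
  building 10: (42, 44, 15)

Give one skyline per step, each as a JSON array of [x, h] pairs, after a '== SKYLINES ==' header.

== SKYLINES ==
[[8,20],[12,0]]
[[8,20],[12,0],[40,20],[41,0]]
[[8,20],[12,0],[28,20],[37,0],[40,20],[41,0]]
[[8,20],[12,0],[28,20],[37,0],[40,20],[41,0]]
[[8,20],[12,0],[28,20],[37,0],[40,20],[41,0]]
[[8,20],[12,0],[28,20],[37,0],[40,20],[41,0]]
[[8,20],[12,0],[28,20],[37,0],[40,20],[41,3],[47,0]]
[[8,20],[12,0],[28,20],[37,0],[40,20],[41,7],[46,3],[47,0]]
[[8,20],[12,0],[28,20],[37,6],[40,20],[41,7],[46,3],[47,0]]
[[8,20],[12,0],[28,20],[37,6],[40,20],[41,7],[42,15],[44,7],[46,3],[47,0]]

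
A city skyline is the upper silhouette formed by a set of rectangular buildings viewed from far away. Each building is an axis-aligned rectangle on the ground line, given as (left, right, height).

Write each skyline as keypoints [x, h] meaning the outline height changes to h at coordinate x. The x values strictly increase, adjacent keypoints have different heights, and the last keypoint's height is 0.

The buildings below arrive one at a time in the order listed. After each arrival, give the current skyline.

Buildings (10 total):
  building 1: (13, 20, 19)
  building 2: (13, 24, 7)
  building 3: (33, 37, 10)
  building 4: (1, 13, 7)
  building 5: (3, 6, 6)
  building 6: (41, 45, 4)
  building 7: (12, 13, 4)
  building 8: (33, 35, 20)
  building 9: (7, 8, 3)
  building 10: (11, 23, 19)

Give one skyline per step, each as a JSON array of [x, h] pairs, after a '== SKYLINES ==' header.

== SKYLINES ==
[[13,19],[20,0]]
[[13,19],[20,7],[24,0]]
[[13,19],[20,7],[24,0],[33,10],[37,0]]
[[1,7],[13,19],[20,7],[24,0],[33,10],[37,0]]
[[1,7],[13,19],[20,7],[24,0],[33,10],[37,0]]
[[1,7],[13,19],[20,7],[24,0],[33,10],[37,0],[41,4],[45,0]]
[[1,7],[13,19],[20,7],[24,0],[33,10],[37,0],[41,4],[45,0]]
[[1,7],[13,19],[20,7],[24,0],[33,20],[35,10],[37,0],[41,4],[45,0]]
[[1,7],[13,19],[20,7],[24,0],[33,20],[35,10],[37,0],[41,4],[45,0]]
[[1,7],[11,19],[23,7],[24,0],[33,20],[35,10],[37,0],[41,4],[45,0]]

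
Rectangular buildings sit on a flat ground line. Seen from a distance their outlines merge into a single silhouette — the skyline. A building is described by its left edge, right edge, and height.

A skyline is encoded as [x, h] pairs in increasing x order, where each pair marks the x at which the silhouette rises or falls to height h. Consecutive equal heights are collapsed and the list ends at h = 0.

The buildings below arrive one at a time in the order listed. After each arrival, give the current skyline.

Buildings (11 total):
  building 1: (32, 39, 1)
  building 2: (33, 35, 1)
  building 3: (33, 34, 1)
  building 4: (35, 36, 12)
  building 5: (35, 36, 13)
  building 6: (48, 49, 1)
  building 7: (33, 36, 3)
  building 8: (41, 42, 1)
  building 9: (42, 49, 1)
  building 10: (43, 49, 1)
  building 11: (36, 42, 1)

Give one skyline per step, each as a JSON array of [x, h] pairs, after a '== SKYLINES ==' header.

== SKYLINES ==
[[32,1],[39,0]]
[[32,1],[39,0]]
[[32,1],[39,0]]
[[32,1],[35,12],[36,1],[39,0]]
[[32,1],[35,13],[36,1],[39,0]]
[[32,1],[35,13],[36,1],[39,0],[48,1],[49,0]]
[[32,1],[33,3],[35,13],[36,1],[39,0],[48,1],[49,0]]
[[32,1],[33,3],[35,13],[36,1],[39,0],[41,1],[42,0],[48,1],[49,0]]
[[32,1],[33,3],[35,13],[36,1],[39,0],[41,1],[49,0]]
[[32,1],[33,3],[35,13],[36,1],[39,0],[41,1],[49,0]]
[[32,1],[33,3],[35,13],[36,1],[49,0]]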